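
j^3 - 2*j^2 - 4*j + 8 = (j - 2)^2*(j + 2)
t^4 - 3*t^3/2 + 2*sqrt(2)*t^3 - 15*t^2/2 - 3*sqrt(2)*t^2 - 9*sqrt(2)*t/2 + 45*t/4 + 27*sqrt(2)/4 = (t - 3/2)*(t - 3*sqrt(2)/2)*(t + sqrt(2)/2)*(t + 3*sqrt(2))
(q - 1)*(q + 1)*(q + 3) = q^3 + 3*q^2 - q - 3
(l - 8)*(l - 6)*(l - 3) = l^3 - 17*l^2 + 90*l - 144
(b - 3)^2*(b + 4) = b^3 - 2*b^2 - 15*b + 36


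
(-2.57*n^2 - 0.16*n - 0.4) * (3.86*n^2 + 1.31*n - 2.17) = -9.9202*n^4 - 3.9843*n^3 + 3.8233*n^2 - 0.1768*n + 0.868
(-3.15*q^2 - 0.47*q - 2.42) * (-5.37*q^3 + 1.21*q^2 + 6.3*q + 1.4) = 16.9155*q^5 - 1.2876*q^4 - 7.4183*q^3 - 10.2992*q^2 - 15.904*q - 3.388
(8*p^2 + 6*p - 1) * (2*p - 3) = 16*p^3 - 12*p^2 - 20*p + 3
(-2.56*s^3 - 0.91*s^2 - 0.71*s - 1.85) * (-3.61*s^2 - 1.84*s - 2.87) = 9.2416*s^5 + 7.9955*s^4 + 11.5847*s^3 + 10.5966*s^2 + 5.4417*s + 5.3095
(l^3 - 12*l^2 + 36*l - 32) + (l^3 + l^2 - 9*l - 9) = 2*l^3 - 11*l^2 + 27*l - 41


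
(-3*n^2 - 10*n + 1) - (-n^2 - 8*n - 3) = -2*n^2 - 2*n + 4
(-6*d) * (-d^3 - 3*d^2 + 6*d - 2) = 6*d^4 + 18*d^3 - 36*d^2 + 12*d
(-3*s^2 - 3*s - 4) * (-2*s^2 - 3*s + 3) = 6*s^4 + 15*s^3 + 8*s^2 + 3*s - 12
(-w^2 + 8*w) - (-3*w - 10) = -w^2 + 11*w + 10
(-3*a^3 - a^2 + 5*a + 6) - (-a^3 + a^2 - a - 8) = -2*a^3 - 2*a^2 + 6*a + 14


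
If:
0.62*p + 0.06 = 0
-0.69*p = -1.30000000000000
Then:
No Solution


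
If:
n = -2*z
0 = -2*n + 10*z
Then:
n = 0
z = 0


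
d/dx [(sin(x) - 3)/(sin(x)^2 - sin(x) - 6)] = -cos(x)/(sin(x) + 2)^2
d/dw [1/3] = 0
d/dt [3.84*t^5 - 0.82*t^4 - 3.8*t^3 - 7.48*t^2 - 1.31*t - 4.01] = 19.2*t^4 - 3.28*t^3 - 11.4*t^2 - 14.96*t - 1.31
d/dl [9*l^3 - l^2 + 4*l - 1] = 27*l^2 - 2*l + 4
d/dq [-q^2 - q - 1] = -2*q - 1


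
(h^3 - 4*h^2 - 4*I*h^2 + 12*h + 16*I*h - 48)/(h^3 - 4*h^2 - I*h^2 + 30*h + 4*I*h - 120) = (h + 2*I)/(h + 5*I)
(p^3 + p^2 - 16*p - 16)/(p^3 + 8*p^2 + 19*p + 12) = (p - 4)/(p + 3)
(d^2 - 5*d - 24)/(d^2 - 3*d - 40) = (d + 3)/(d + 5)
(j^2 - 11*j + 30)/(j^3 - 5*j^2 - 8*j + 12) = (j - 5)/(j^2 + j - 2)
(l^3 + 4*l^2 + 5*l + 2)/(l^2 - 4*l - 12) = (l^2 + 2*l + 1)/(l - 6)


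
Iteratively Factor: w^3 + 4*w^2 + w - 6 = (w - 1)*(w^2 + 5*w + 6) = (w - 1)*(w + 2)*(w + 3)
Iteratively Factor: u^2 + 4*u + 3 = (u + 1)*(u + 3)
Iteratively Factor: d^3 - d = (d - 1)*(d^2 + d) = d*(d - 1)*(d + 1)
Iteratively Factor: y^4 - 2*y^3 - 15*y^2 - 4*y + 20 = (y + 2)*(y^3 - 4*y^2 - 7*y + 10) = (y - 5)*(y + 2)*(y^2 + y - 2) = (y - 5)*(y + 2)^2*(y - 1)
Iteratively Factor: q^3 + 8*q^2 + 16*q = (q + 4)*(q^2 + 4*q) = q*(q + 4)*(q + 4)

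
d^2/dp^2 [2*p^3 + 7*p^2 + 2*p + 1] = 12*p + 14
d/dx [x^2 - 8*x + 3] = 2*x - 8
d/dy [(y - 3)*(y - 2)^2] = (y - 2)*(3*y - 8)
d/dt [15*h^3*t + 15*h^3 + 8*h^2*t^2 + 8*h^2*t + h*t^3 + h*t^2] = h*(15*h^2 + 16*h*t + 8*h + 3*t^2 + 2*t)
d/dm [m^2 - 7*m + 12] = 2*m - 7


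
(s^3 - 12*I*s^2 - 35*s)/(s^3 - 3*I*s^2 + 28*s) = (s - 5*I)/(s + 4*I)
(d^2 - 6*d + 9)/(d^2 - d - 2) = (-d^2 + 6*d - 9)/(-d^2 + d + 2)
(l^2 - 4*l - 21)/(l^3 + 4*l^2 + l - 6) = (l - 7)/(l^2 + l - 2)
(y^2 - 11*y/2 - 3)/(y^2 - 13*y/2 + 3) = (2*y + 1)/(2*y - 1)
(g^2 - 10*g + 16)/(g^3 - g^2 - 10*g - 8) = (-g^2 + 10*g - 16)/(-g^3 + g^2 + 10*g + 8)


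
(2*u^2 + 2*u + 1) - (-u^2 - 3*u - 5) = 3*u^2 + 5*u + 6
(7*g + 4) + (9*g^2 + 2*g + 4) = 9*g^2 + 9*g + 8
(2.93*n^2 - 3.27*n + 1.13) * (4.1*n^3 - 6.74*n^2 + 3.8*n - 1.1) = 12.013*n^5 - 33.1552*n^4 + 37.8068*n^3 - 23.2652*n^2 + 7.891*n - 1.243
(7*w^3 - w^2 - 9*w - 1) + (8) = 7*w^3 - w^2 - 9*w + 7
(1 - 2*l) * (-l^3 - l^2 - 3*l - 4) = 2*l^4 + l^3 + 5*l^2 + 5*l - 4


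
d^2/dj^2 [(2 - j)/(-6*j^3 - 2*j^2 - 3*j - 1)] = 2*(108*j^5 - 396*j^4 - 206*j^3 - 168*j^2 - 6*j - 17)/(216*j^9 + 216*j^8 + 396*j^7 + 332*j^6 + 270*j^5 + 174*j^4 + 81*j^3 + 33*j^2 + 9*j + 1)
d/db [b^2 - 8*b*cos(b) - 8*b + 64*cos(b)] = 8*b*sin(b) + 2*b - 64*sin(b) - 8*cos(b) - 8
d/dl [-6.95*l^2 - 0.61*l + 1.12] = -13.9*l - 0.61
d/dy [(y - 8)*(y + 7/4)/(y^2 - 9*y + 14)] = (-11*y^2 + 224*y - 854)/(4*(y^4 - 18*y^3 + 109*y^2 - 252*y + 196))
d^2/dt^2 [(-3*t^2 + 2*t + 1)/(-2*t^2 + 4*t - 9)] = 2*(16*t^3 - 174*t^2 + 132*t + 173)/(8*t^6 - 48*t^5 + 204*t^4 - 496*t^3 + 918*t^2 - 972*t + 729)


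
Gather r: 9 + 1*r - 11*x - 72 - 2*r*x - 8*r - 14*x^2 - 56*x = r*(-2*x - 7) - 14*x^2 - 67*x - 63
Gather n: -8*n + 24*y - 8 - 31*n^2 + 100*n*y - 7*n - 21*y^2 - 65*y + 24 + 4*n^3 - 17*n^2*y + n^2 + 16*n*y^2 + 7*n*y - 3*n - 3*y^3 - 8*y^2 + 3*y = 4*n^3 + n^2*(-17*y - 30) + n*(16*y^2 + 107*y - 18) - 3*y^3 - 29*y^2 - 38*y + 16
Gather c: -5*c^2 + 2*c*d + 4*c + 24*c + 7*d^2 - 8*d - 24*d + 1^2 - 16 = -5*c^2 + c*(2*d + 28) + 7*d^2 - 32*d - 15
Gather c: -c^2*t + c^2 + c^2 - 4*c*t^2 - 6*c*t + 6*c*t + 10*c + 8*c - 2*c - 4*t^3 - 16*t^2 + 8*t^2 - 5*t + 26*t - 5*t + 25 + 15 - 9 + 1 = c^2*(2 - t) + c*(16 - 4*t^2) - 4*t^3 - 8*t^2 + 16*t + 32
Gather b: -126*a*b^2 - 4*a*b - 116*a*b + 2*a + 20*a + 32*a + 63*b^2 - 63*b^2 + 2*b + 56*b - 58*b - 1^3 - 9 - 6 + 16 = -126*a*b^2 - 120*a*b + 54*a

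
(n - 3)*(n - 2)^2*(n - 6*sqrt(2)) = n^4 - 6*sqrt(2)*n^3 - 7*n^3 + 16*n^2 + 42*sqrt(2)*n^2 - 96*sqrt(2)*n - 12*n + 72*sqrt(2)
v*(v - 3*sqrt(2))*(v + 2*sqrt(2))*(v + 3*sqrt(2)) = v^4 + 2*sqrt(2)*v^3 - 18*v^2 - 36*sqrt(2)*v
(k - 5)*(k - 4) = k^2 - 9*k + 20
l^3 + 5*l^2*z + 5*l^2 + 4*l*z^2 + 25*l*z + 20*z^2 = (l + 5)*(l + z)*(l + 4*z)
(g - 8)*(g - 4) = g^2 - 12*g + 32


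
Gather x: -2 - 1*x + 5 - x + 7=10 - 2*x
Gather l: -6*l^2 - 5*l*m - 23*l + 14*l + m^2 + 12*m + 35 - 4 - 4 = -6*l^2 + l*(-5*m - 9) + m^2 + 12*m + 27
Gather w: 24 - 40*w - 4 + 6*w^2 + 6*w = 6*w^2 - 34*w + 20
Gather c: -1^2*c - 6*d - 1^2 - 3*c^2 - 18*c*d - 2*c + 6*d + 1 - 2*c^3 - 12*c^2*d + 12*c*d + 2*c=-2*c^3 + c^2*(-12*d - 3) + c*(-6*d - 1)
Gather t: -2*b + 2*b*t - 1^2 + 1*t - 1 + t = -2*b + t*(2*b + 2) - 2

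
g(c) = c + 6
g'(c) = 1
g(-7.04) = -1.04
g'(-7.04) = 1.00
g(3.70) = 9.70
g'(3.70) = 1.00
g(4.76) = 10.76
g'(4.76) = 1.00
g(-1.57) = 4.43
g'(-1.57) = 1.00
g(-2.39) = 3.61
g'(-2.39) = 1.00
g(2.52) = 8.52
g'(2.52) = 1.00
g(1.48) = 7.48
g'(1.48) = 1.00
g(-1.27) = 4.73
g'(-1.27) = 1.00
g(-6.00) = 0.00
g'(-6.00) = 1.00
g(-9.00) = -3.00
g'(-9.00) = 1.00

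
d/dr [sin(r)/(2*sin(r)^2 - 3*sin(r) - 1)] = (cos(2*r) - 2)*cos(r)/(3*sin(r) + cos(2*r))^2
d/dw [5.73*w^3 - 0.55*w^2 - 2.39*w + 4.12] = 17.19*w^2 - 1.1*w - 2.39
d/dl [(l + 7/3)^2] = 2*l + 14/3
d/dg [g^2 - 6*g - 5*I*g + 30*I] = 2*g - 6 - 5*I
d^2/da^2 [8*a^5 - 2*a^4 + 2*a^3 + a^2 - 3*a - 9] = 160*a^3 - 24*a^2 + 12*a + 2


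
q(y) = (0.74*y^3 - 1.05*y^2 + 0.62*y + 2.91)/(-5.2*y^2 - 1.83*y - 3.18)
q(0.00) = -0.92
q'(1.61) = 0.05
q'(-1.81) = -0.33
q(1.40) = -0.24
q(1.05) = -0.30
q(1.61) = -0.22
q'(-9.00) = -0.14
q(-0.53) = -0.59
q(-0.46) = -0.68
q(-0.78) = -0.29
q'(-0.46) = -1.18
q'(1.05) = 0.27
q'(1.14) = 0.22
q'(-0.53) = -1.24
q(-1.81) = 0.36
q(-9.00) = 1.54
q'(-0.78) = -1.11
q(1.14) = -0.28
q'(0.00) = 0.33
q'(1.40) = 0.11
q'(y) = (10.4*y + 1.83)*(0.74*y^3 - 1.05*y^2 + 0.62*y + 2.91)/(-5.2*y^2 - 1.83*y - 3.18)^2 + (2.22*y^2 - 2.1*y + 0.62)/(-5.2*y^2 - 1.83*y - 3.18) = (-3.848*y^4 - 2.7084*y^3 - 1.9141*y^2 + 36.942*y + 3.3537)/(27.04*y^4 + 19.032*y^3 + 36.4209*y^2 + 11.6388*y + 10.1124)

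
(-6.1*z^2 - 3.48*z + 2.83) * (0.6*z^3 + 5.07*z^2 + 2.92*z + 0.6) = -3.66*z^5 - 33.015*z^4 - 33.7576*z^3 + 0.5265*z^2 + 6.1756*z + 1.698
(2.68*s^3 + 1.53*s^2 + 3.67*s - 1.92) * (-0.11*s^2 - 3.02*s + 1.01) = -0.2948*s^5 - 8.2619*s^4 - 2.3175*s^3 - 9.3269*s^2 + 9.5051*s - 1.9392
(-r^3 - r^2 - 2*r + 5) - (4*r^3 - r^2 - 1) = -5*r^3 - 2*r + 6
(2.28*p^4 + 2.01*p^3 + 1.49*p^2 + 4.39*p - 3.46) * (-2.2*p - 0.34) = -5.016*p^5 - 5.1972*p^4 - 3.9614*p^3 - 10.1646*p^2 + 6.1194*p + 1.1764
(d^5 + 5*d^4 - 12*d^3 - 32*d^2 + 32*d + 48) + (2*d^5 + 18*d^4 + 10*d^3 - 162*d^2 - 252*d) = 3*d^5 + 23*d^4 - 2*d^3 - 194*d^2 - 220*d + 48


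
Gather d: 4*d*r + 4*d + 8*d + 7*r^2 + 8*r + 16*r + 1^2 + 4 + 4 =d*(4*r + 12) + 7*r^2 + 24*r + 9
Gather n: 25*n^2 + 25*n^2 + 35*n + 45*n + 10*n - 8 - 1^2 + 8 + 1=50*n^2 + 90*n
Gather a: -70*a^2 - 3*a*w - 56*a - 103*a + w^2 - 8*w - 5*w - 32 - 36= -70*a^2 + a*(-3*w - 159) + w^2 - 13*w - 68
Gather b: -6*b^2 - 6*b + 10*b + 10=-6*b^2 + 4*b + 10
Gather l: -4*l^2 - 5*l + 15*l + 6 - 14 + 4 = -4*l^2 + 10*l - 4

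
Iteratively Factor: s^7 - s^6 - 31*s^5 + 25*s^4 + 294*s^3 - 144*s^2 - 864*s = (s - 4)*(s^6 + 3*s^5 - 19*s^4 - 51*s^3 + 90*s^2 + 216*s) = (s - 4)*(s - 3)*(s^5 + 6*s^4 - s^3 - 54*s^2 - 72*s) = (s - 4)*(s - 3)^2*(s^4 + 9*s^3 + 26*s^2 + 24*s) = (s - 4)*(s - 3)^2*(s + 3)*(s^3 + 6*s^2 + 8*s) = (s - 4)*(s - 3)^2*(s + 2)*(s + 3)*(s^2 + 4*s) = (s - 4)*(s - 3)^2*(s + 2)*(s + 3)*(s + 4)*(s)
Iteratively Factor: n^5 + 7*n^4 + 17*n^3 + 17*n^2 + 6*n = (n)*(n^4 + 7*n^3 + 17*n^2 + 17*n + 6) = n*(n + 1)*(n^3 + 6*n^2 + 11*n + 6) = n*(n + 1)*(n + 3)*(n^2 + 3*n + 2) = n*(n + 1)*(n + 2)*(n + 3)*(n + 1)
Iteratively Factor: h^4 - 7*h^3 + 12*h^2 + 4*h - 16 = (h - 2)*(h^3 - 5*h^2 + 2*h + 8) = (h - 2)^2*(h^2 - 3*h - 4) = (h - 4)*(h - 2)^2*(h + 1)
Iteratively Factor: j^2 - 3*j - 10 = (j - 5)*(j + 2)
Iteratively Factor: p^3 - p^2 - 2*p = (p + 1)*(p^2 - 2*p) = (p - 2)*(p + 1)*(p)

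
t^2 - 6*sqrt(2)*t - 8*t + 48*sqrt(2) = (t - 8)*(t - 6*sqrt(2))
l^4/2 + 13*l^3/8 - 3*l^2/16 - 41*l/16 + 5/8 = (l/2 + 1)*(l - 1)*(l - 1/4)*(l + 5/2)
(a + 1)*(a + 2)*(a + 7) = a^3 + 10*a^2 + 23*a + 14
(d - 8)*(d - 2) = d^2 - 10*d + 16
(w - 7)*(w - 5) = w^2 - 12*w + 35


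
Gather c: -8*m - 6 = -8*m - 6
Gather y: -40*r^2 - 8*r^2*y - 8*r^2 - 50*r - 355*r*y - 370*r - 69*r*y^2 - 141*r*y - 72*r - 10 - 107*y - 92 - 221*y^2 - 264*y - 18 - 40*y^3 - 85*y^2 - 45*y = -48*r^2 - 492*r - 40*y^3 + y^2*(-69*r - 306) + y*(-8*r^2 - 496*r - 416) - 120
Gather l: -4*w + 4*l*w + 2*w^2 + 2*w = 4*l*w + 2*w^2 - 2*w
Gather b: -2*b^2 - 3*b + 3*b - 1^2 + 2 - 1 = -2*b^2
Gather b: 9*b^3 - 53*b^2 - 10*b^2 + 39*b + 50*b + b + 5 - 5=9*b^3 - 63*b^2 + 90*b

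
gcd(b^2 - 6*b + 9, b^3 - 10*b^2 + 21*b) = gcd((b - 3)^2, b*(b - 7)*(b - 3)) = b - 3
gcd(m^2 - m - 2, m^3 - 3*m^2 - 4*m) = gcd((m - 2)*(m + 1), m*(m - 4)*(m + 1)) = m + 1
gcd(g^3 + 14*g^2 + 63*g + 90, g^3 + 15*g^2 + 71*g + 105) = g^2 + 8*g + 15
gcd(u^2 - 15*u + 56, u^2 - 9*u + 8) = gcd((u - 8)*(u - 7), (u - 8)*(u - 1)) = u - 8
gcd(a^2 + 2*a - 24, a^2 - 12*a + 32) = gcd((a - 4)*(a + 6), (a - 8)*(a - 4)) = a - 4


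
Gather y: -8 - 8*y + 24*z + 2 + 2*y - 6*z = -6*y + 18*z - 6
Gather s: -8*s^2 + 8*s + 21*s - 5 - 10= -8*s^2 + 29*s - 15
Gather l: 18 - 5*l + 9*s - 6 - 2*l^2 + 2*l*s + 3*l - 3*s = -2*l^2 + l*(2*s - 2) + 6*s + 12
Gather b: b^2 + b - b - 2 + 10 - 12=b^2 - 4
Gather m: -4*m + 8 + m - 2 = 6 - 3*m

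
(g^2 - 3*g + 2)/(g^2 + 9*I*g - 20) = (g^2 - 3*g + 2)/(g^2 + 9*I*g - 20)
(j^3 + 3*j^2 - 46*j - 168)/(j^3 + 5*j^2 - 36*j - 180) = (j^2 - 3*j - 28)/(j^2 - j - 30)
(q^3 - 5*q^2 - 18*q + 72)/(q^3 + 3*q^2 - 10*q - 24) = (q - 6)/(q + 2)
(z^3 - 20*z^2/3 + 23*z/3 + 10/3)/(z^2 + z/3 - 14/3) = (3*z^2 - 14*z - 5)/(3*z + 7)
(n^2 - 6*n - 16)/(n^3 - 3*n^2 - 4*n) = (-n^2 + 6*n + 16)/(n*(-n^2 + 3*n + 4))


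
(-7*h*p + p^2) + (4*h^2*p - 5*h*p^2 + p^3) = 4*h^2*p - 5*h*p^2 - 7*h*p + p^3 + p^2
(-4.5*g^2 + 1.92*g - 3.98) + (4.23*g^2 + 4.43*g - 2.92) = -0.27*g^2 + 6.35*g - 6.9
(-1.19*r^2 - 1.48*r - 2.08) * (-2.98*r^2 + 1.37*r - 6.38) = 3.5462*r^4 + 2.7801*r^3 + 11.763*r^2 + 6.5928*r + 13.2704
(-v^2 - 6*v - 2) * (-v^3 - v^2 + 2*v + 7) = v^5 + 7*v^4 + 6*v^3 - 17*v^2 - 46*v - 14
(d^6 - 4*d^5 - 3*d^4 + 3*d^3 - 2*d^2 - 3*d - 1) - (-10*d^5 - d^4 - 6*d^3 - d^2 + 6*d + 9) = d^6 + 6*d^5 - 2*d^4 + 9*d^3 - d^2 - 9*d - 10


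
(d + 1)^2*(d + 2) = d^3 + 4*d^2 + 5*d + 2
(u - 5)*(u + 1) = u^2 - 4*u - 5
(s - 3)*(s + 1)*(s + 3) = s^3 + s^2 - 9*s - 9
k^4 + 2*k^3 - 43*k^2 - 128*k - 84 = (k - 7)*(k + 1)*(k + 2)*(k + 6)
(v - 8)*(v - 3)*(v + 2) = v^3 - 9*v^2 + 2*v + 48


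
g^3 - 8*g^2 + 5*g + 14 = (g - 7)*(g - 2)*(g + 1)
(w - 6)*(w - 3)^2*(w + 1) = w^4 - 11*w^3 + 33*w^2 - 9*w - 54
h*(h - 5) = h^2 - 5*h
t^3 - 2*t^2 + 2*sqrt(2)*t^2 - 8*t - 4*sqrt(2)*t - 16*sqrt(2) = (t - 4)*(t + 2)*(t + 2*sqrt(2))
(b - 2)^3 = b^3 - 6*b^2 + 12*b - 8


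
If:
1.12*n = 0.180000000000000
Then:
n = 0.16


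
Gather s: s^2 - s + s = s^2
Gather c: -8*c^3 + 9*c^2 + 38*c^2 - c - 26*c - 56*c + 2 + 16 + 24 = -8*c^3 + 47*c^2 - 83*c + 42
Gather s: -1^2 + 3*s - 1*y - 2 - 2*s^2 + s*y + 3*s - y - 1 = -2*s^2 + s*(y + 6) - 2*y - 4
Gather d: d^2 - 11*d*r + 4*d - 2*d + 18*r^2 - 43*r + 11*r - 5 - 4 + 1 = d^2 + d*(2 - 11*r) + 18*r^2 - 32*r - 8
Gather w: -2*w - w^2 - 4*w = -w^2 - 6*w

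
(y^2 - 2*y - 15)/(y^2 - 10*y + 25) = (y + 3)/(y - 5)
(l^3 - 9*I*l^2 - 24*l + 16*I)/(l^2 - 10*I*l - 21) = (-l^3 + 9*I*l^2 + 24*l - 16*I)/(-l^2 + 10*I*l + 21)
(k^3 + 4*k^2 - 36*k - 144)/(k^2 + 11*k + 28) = (k^2 - 36)/(k + 7)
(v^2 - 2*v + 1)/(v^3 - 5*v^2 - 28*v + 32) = (v - 1)/(v^2 - 4*v - 32)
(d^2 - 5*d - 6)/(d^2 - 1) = (d - 6)/(d - 1)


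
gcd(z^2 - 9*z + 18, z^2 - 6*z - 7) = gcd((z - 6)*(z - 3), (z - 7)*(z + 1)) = 1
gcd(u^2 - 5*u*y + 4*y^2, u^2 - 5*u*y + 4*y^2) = u^2 - 5*u*y + 4*y^2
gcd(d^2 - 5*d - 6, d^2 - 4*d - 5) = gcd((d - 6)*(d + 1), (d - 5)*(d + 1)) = d + 1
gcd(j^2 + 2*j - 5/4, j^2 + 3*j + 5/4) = j + 5/2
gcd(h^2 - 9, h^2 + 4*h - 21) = h - 3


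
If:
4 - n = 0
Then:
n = 4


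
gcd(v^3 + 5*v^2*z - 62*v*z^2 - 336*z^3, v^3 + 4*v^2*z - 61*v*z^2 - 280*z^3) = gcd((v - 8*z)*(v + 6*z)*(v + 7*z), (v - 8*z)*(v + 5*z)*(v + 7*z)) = -v^2 + v*z + 56*z^2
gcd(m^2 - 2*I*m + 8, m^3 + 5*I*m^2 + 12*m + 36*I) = m + 2*I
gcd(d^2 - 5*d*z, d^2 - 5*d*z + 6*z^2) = 1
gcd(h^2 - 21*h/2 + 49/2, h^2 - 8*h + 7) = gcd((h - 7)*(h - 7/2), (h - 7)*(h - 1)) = h - 7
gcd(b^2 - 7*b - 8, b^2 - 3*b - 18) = 1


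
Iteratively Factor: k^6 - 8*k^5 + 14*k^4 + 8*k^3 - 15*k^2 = (k)*(k^5 - 8*k^4 + 14*k^3 + 8*k^2 - 15*k) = k^2*(k^4 - 8*k^3 + 14*k^2 + 8*k - 15) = k^2*(k - 5)*(k^3 - 3*k^2 - k + 3) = k^2*(k - 5)*(k - 1)*(k^2 - 2*k - 3) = k^2*(k - 5)*(k - 1)*(k + 1)*(k - 3)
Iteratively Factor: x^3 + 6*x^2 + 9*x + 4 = (x + 1)*(x^2 + 5*x + 4) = (x + 1)^2*(x + 4)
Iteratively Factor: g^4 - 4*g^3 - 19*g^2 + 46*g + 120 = (g - 4)*(g^3 - 19*g - 30) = (g - 5)*(g - 4)*(g^2 + 5*g + 6) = (g - 5)*(g - 4)*(g + 3)*(g + 2)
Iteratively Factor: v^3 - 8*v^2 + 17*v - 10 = (v - 1)*(v^2 - 7*v + 10) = (v - 2)*(v - 1)*(v - 5)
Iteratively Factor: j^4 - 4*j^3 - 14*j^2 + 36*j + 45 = (j - 3)*(j^3 - j^2 - 17*j - 15) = (j - 5)*(j - 3)*(j^2 + 4*j + 3) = (j - 5)*(j - 3)*(j + 1)*(j + 3)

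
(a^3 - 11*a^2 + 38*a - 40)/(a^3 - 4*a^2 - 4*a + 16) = (a - 5)/(a + 2)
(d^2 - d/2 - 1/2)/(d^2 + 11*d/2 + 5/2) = (d - 1)/(d + 5)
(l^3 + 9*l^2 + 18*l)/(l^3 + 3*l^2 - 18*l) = (l + 3)/(l - 3)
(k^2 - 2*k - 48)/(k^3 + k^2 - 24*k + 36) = (k - 8)/(k^2 - 5*k + 6)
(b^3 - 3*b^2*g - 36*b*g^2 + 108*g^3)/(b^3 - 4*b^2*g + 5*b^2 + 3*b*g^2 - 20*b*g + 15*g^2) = (b^2 - 36*g^2)/(b^2 - b*g + 5*b - 5*g)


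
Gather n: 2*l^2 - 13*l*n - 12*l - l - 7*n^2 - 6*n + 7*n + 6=2*l^2 - 13*l - 7*n^2 + n*(1 - 13*l) + 6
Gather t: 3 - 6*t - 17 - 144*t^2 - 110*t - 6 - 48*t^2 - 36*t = -192*t^2 - 152*t - 20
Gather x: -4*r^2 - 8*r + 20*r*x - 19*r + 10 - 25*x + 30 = -4*r^2 - 27*r + x*(20*r - 25) + 40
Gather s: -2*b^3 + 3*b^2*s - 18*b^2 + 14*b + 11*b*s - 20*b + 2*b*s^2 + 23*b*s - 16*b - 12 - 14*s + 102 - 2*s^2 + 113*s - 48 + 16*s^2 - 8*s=-2*b^3 - 18*b^2 - 22*b + s^2*(2*b + 14) + s*(3*b^2 + 34*b + 91) + 42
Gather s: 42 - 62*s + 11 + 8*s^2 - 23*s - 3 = 8*s^2 - 85*s + 50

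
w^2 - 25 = (w - 5)*(w + 5)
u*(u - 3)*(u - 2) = u^3 - 5*u^2 + 6*u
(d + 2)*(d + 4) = d^2 + 6*d + 8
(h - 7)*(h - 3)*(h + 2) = h^3 - 8*h^2 + h + 42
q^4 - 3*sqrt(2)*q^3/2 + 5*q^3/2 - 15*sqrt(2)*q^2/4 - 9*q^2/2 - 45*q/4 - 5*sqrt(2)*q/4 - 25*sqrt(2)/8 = (q + 5/2)*(q - 5*sqrt(2)/2)*(q + sqrt(2)/2)^2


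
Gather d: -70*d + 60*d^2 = 60*d^2 - 70*d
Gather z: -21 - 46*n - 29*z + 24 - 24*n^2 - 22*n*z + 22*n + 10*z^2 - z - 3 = -24*n^2 - 24*n + 10*z^2 + z*(-22*n - 30)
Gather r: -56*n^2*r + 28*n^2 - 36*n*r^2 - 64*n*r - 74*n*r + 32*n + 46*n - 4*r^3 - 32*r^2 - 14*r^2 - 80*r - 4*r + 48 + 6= 28*n^2 + 78*n - 4*r^3 + r^2*(-36*n - 46) + r*(-56*n^2 - 138*n - 84) + 54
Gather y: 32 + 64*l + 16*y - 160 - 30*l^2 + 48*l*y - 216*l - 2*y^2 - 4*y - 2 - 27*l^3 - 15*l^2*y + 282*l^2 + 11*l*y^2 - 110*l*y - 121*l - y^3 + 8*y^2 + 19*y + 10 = -27*l^3 + 252*l^2 - 273*l - y^3 + y^2*(11*l + 6) + y*(-15*l^2 - 62*l + 31) - 120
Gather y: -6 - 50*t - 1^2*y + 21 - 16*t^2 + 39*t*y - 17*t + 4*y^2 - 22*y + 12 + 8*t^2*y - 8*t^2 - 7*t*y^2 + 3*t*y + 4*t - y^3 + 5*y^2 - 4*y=-24*t^2 - 63*t - y^3 + y^2*(9 - 7*t) + y*(8*t^2 + 42*t - 27) + 27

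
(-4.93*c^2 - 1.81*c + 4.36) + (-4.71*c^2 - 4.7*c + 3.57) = -9.64*c^2 - 6.51*c + 7.93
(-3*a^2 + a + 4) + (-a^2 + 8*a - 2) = -4*a^2 + 9*a + 2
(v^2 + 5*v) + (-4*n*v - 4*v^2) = -4*n*v - 3*v^2 + 5*v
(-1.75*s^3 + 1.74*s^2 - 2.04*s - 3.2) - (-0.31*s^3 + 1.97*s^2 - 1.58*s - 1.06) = -1.44*s^3 - 0.23*s^2 - 0.46*s - 2.14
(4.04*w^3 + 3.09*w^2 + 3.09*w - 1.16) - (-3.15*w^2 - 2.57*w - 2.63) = 4.04*w^3 + 6.24*w^2 + 5.66*w + 1.47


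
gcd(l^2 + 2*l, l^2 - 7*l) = l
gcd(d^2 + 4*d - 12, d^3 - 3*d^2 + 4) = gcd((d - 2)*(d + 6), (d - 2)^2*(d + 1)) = d - 2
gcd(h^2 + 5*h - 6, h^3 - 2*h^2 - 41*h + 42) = h^2 + 5*h - 6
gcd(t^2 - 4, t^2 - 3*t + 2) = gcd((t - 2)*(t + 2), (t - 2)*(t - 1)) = t - 2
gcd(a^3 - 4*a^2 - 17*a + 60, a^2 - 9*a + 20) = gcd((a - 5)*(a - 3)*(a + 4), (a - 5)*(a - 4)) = a - 5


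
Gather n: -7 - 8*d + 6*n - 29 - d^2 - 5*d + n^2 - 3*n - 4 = -d^2 - 13*d + n^2 + 3*n - 40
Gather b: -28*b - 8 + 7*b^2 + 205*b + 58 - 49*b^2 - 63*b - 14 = -42*b^2 + 114*b + 36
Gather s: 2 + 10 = 12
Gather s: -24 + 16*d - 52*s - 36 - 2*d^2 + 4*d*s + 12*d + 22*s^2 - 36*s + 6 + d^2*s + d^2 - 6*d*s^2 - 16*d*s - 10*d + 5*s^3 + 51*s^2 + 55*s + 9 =-d^2 + 18*d + 5*s^3 + s^2*(73 - 6*d) + s*(d^2 - 12*d - 33) - 45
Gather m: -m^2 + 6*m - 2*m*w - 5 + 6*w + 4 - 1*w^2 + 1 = -m^2 + m*(6 - 2*w) - w^2 + 6*w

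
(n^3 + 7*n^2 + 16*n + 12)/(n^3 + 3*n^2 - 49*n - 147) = (n^2 + 4*n + 4)/(n^2 - 49)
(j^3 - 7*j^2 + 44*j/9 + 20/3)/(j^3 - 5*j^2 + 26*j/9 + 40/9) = (j - 6)/(j - 4)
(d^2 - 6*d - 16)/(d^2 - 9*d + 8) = (d + 2)/(d - 1)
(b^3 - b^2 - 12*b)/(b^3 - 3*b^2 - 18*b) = (b - 4)/(b - 6)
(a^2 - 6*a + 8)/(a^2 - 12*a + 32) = (a - 2)/(a - 8)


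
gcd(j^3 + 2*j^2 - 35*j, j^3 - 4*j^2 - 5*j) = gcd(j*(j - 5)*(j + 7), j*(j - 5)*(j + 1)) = j^2 - 5*j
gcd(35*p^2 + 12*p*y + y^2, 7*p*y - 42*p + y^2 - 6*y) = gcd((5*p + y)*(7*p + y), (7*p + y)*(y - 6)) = 7*p + y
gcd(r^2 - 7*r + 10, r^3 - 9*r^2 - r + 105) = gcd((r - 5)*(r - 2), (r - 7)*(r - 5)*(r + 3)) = r - 5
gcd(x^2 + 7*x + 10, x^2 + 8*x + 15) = x + 5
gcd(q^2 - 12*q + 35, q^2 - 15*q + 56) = q - 7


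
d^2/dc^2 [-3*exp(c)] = -3*exp(c)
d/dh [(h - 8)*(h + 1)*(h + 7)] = 3*h^2 - 57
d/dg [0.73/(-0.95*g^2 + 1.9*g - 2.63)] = 1.387*(g - 1)/(0.95*g^2 - 1.9*g + 2.63)^2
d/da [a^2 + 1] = 2*a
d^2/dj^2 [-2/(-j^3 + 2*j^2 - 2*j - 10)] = 4*((2 - 3*j)*(j^3 - 2*j^2 + 2*j + 10) + (3*j^2 - 4*j + 2)^2)/(j^3 - 2*j^2 + 2*j + 10)^3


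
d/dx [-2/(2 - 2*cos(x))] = sin(x)/(cos(x) - 1)^2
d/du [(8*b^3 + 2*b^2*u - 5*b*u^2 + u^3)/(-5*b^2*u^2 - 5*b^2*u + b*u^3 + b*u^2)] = (u*(-2*b^2 + 10*b*u - 3*u^2)*(5*b*u + 5*b - u^2 - u) + (8*b^3 + 2*b^2*u - 5*b*u^2 + u^3)*(10*b*u + 5*b - 3*u^2 - 2*u))/(b*u^2*(5*b*u + 5*b - u^2 - u)^2)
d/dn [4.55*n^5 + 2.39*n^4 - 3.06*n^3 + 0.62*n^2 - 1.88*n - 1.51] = 22.75*n^4 + 9.56*n^3 - 9.18*n^2 + 1.24*n - 1.88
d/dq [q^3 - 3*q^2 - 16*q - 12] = 3*q^2 - 6*q - 16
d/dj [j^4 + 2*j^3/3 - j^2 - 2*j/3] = 4*j^3 + 2*j^2 - 2*j - 2/3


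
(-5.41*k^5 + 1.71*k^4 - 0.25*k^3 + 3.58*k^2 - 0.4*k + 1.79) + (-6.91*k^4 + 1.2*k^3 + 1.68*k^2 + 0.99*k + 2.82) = -5.41*k^5 - 5.2*k^4 + 0.95*k^3 + 5.26*k^2 + 0.59*k + 4.61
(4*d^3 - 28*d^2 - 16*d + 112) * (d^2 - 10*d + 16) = 4*d^5 - 68*d^4 + 328*d^3 - 176*d^2 - 1376*d + 1792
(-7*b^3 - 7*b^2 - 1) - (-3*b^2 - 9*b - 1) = -7*b^3 - 4*b^2 + 9*b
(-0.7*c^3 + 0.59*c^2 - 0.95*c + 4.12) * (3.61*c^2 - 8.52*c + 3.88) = -2.527*c^5 + 8.0939*c^4 - 11.1723*c^3 + 25.2564*c^2 - 38.7884*c + 15.9856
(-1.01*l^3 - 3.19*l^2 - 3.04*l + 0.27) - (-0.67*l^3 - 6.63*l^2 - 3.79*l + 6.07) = -0.34*l^3 + 3.44*l^2 + 0.75*l - 5.8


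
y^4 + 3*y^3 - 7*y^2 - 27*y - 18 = (y - 3)*(y + 1)*(y + 2)*(y + 3)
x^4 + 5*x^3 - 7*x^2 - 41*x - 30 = (x - 3)*(x + 1)*(x + 2)*(x + 5)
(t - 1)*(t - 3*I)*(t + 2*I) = t^3 - t^2 - I*t^2 + 6*t + I*t - 6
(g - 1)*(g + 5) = g^2 + 4*g - 5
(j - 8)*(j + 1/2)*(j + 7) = j^3 - j^2/2 - 113*j/2 - 28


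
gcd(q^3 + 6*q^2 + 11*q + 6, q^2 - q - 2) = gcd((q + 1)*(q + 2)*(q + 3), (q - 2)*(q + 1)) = q + 1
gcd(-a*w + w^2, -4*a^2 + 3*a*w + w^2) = -a + w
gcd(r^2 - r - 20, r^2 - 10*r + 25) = r - 5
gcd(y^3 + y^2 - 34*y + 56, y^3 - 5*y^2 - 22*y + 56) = y - 2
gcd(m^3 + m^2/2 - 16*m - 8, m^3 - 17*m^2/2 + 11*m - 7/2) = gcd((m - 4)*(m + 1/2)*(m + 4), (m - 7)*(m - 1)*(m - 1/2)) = 1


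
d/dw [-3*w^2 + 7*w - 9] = 7 - 6*w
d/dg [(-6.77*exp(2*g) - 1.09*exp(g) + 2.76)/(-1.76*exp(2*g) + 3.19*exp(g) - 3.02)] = (-23.5147*exp(2*g) + 50.606*exp(g) - 5.5126)*exp(g)/(3.0976*exp(4*g) - 11.2288*exp(3*g) + 20.8065*exp(2*g) - 19.2676*exp(g) + 9.1204)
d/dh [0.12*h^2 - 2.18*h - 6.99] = 0.24*h - 2.18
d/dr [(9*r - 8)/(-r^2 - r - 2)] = (-9*r^2 - 9*r + (2*r + 1)*(9*r - 8) - 18)/(r^2 + r + 2)^2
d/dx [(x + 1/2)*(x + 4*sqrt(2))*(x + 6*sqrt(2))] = 3*x^2 + x + 20*sqrt(2)*x + 5*sqrt(2) + 48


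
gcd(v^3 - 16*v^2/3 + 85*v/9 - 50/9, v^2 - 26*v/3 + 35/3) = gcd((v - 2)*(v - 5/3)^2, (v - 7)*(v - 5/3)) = v - 5/3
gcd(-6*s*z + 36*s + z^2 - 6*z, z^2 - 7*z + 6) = z - 6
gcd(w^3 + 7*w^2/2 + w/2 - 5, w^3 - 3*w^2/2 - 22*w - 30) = w^2 + 9*w/2 + 5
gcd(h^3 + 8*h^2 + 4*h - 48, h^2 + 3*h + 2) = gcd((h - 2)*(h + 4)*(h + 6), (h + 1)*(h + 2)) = 1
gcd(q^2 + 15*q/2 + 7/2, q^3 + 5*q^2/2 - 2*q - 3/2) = q + 1/2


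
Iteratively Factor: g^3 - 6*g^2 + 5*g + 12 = (g + 1)*(g^2 - 7*g + 12) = (g - 4)*(g + 1)*(g - 3)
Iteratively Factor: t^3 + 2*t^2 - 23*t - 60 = (t + 3)*(t^2 - t - 20) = (t - 5)*(t + 3)*(t + 4)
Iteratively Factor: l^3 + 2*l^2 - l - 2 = (l + 1)*(l^2 + l - 2) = (l + 1)*(l + 2)*(l - 1)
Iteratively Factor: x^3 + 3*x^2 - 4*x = (x)*(x^2 + 3*x - 4) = x*(x - 1)*(x + 4)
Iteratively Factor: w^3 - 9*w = (w)*(w^2 - 9) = w*(w + 3)*(w - 3)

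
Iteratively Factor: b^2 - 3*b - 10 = (b - 5)*(b + 2)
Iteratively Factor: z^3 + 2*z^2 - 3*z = (z)*(z^2 + 2*z - 3) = z*(z - 1)*(z + 3)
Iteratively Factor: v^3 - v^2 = (v)*(v^2 - v) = v^2*(v - 1)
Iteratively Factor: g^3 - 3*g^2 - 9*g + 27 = (g - 3)*(g^2 - 9) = (g - 3)^2*(g + 3)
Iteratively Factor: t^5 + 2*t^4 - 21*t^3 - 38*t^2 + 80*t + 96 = (t - 2)*(t^4 + 4*t^3 - 13*t^2 - 64*t - 48) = (t - 2)*(t + 1)*(t^3 + 3*t^2 - 16*t - 48) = (t - 2)*(t + 1)*(t + 3)*(t^2 - 16) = (t - 4)*(t - 2)*(t + 1)*(t + 3)*(t + 4)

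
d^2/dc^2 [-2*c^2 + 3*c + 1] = -4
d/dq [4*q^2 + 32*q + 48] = 8*q + 32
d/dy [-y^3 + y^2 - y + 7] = -3*y^2 + 2*y - 1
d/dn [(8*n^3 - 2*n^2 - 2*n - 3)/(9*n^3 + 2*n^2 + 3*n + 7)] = (34*n^4 + 84*n^3 + 247*n^2 - 16*n - 5)/(81*n^6 + 36*n^5 + 58*n^4 + 138*n^3 + 37*n^2 + 42*n + 49)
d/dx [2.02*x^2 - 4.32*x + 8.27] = 4.04*x - 4.32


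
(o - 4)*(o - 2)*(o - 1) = o^3 - 7*o^2 + 14*o - 8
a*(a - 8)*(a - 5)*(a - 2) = a^4 - 15*a^3 + 66*a^2 - 80*a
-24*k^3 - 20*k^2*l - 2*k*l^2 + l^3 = (-6*k + l)*(2*k + l)^2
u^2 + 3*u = u*(u + 3)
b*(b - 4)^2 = b^3 - 8*b^2 + 16*b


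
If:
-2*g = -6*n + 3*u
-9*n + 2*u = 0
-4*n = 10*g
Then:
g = 0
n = 0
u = 0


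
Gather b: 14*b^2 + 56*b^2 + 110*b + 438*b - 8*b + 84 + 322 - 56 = 70*b^2 + 540*b + 350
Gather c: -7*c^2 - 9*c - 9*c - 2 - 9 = -7*c^2 - 18*c - 11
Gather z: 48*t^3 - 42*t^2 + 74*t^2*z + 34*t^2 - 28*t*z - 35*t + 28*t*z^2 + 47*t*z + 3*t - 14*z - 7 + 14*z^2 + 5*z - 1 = 48*t^3 - 8*t^2 - 32*t + z^2*(28*t + 14) + z*(74*t^2 + 19*t - 9) - 8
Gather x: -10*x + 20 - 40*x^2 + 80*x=-40*x^2 + 70*x + 20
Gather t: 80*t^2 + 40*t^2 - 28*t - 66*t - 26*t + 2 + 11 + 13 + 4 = 120*t^2 - 120*t + 30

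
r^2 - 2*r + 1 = (r - 1)^2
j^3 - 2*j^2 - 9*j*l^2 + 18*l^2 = (j - 2)*(j - 3*l)*(j + 3*l)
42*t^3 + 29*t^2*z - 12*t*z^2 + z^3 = (-7*t + z)*(-6*t + z)*(t + z)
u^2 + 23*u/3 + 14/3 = (u + 2/3)*(u + 7)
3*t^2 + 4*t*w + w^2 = (t + w)*(3*t + w)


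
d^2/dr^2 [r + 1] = 0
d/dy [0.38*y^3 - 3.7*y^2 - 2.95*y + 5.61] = 1.14*y^2 - 7.4*y - 2.95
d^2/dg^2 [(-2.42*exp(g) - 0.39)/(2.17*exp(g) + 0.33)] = (-7.105427357601e-15*exp(2*g) - 0.103509000000001*exp(g) + 0.0157410000000001)*exp(g)/(10.218313*exp(3*g) + 4.661811*exp(2*g) + 0.708939*exp(g) + 0.035937)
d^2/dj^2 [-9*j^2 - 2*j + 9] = -18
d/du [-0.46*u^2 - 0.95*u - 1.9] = -0.92*u - 0.95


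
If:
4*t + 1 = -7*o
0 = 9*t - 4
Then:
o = -25/63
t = 4/9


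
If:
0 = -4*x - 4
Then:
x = -1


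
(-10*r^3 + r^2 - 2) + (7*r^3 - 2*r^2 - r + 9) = -3*r^3 - r^2 - r + 7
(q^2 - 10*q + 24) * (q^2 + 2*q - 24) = q^4 - 8*q^3 - 20*q^2 + 288*q - 576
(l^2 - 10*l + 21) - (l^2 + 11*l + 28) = -21*l - 7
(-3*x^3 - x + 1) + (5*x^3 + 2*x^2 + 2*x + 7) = 2*x^3 + 2*x^2 + x + 8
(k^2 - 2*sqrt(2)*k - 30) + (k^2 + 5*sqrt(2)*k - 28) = 2*k^2 + 3*sqrt(2)*k - 58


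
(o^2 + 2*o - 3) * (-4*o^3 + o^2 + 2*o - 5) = -4*o^5 - 7*o^4 + 16*o^3 - 4*o^2 - 16*o + 15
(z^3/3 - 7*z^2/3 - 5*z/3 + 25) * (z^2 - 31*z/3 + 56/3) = z^5/3 - 52*z^4/9 + 86*z^3/3 - 4*z^2/3 - 2605*z/9 + 1400/3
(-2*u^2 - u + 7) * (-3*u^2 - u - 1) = 6*u^4 + 5*u^3 - 18*u^2 - 6*u - 7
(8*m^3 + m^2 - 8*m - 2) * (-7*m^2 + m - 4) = -56*m^5 + m^4 + 25*m^3 + 2*m^2 + 30*m + 8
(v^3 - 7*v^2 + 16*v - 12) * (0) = 0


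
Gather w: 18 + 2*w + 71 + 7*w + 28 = 9*w + 117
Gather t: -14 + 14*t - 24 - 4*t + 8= 10*t - 30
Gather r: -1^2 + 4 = 3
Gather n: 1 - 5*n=1 - 5*n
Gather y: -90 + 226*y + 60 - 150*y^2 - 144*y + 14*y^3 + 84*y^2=14*y^3 - 66*y^2 + 82*y - 30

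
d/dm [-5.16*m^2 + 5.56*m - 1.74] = 5.56 - 10.32*m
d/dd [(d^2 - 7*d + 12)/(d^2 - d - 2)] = 2*(3*d^2 - 14*d + 13)/(d^4 - 2*d^3 - 3*d^2 + 4*d + 4)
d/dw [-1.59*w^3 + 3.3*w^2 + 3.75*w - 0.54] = -4.77*w^2 + 6.6*w + 3.75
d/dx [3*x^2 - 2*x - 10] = 6*x - 2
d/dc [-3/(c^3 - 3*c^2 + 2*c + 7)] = 3*(3*c^2 - 6*c + 2)/(c^3 - 3*c^2 + 2*c + 7)^2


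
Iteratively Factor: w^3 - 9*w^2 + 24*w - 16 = (w - 1)*(w^2 - 8*w + 16) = (w - 4)*(w - 1)*(w - 4)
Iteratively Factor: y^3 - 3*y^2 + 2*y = (y)*(y^2 - 3*y + 2) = y*(y - 2)*(y - 1)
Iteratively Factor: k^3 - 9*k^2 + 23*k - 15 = (k - 1)*(k^2 - 8*k + 15) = (k - 3)*(k - 1)*(k - 5)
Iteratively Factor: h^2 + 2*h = (h)*(h + 2)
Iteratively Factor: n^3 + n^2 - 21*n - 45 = (n + 3)*(n^2 - 2*n - 15) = (n + 3)^2*(n - 5)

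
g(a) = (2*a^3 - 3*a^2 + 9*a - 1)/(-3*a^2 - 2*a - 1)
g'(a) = (6*a + 2)*(2*a^3 - 3*a^2 + 9*a - 1)/(-3*a^2 - 2*a - 1)^2 + (6*a^2 - 6*a + 9)/(-3*a^2 - 2*a - 1) = (-6*a^4 - 8*a^3 + 27*a^2 - 11)/(9*a^4 + 12*a^3 + 10*a^2 + 4*a + 1)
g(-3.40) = 5.02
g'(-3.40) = -0.22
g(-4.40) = 5.35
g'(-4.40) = -0.42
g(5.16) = -2.64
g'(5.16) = -0.56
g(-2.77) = 4.95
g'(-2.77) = 0.04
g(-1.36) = 6.22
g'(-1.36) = 2.63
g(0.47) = -1.07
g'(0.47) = -0.91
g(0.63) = -1.15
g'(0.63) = -0.27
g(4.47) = -2.26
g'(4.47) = -0.53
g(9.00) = -4.94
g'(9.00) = -0.63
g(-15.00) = 11.70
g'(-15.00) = -0.65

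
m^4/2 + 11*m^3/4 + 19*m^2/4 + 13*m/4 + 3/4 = (m/2 + 1/2)*(m + 1/2)*(m + 1)*(m + 3)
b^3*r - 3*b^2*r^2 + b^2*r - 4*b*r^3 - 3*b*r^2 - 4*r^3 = (b - 4*r)*(b + r)*(b*r + r)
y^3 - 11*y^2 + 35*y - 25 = (y - 5)^2*(y - 1)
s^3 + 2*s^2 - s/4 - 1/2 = (s - 1/2)*(s + 1/2)*(s + 2)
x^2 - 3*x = x*(x - 3)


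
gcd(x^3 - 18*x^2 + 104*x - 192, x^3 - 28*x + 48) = x - 4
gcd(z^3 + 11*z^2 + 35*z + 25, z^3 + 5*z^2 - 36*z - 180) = z + 5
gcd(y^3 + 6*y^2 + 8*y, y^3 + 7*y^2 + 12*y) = y^2 + 4*y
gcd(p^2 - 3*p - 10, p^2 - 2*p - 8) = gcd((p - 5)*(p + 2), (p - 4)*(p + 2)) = p + 2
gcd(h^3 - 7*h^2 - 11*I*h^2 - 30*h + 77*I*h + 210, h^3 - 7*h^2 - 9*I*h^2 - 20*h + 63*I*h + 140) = h^2 + h*(-7 - 5*I) + 35*I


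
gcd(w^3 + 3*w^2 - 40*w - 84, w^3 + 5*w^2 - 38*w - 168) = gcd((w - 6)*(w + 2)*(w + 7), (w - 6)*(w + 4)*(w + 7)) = w^2 + w - 42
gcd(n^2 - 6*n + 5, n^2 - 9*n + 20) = n - 5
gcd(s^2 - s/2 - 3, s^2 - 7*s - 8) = 1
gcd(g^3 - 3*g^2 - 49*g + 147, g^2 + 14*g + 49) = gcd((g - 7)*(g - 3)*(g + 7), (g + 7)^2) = g + 7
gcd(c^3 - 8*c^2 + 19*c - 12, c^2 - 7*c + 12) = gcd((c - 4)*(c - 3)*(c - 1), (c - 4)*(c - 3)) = c^2 - 7*c + 12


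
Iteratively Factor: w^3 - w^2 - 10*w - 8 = (w - 4)*(w^2 + 3*w + 2) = (w - 4)*(w + 2)*(w + 1)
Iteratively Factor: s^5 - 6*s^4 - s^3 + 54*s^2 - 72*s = (s - 2)*(s^4 - 4*s^3 - 9*s^2 + 36*s) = (s - 4)*(s - 2)*(s^3 - 9*s) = s*(s - 4)*(s - 2)*(s^2 - 9) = s*(s - 4)*(s - 2)*(s + 3)*(s - 3)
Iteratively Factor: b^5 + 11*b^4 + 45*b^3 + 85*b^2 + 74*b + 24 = (b + 4)*(b^4 + 7*b^3 + 17*b^2 + 17*b + 6) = (b + 2)*(b + 4)*(b^3 + 5*b^2 + 7*b + 3) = (b + 2)*(b + 3)*(b + 4)*(b^2 + 2*b + 1) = (b + 1)*(b + 2)*(b + 3)*(b + 4)*(b + 1)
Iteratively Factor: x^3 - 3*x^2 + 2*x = (x)*(x^2 - 3*x + 2) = x*(x - 2)*(x - 1)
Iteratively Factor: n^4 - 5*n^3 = (n - 5)*(n^3) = n*(n - 5)*(n^2) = n^2*(n - 5)*(n)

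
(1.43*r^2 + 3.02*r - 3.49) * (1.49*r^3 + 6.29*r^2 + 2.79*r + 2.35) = 2.1307*r^5 + 13.4945*r^4 + 17.7854*r^3 - 10.1658*r^2 - 2.6401*r - 8.2015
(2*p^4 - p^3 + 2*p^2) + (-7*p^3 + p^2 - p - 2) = 2*p^4 - 8*p^3 + 3*p^2 - p - 2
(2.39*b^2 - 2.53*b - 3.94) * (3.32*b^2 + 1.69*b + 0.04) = 7.9348*b^4 - 4.3605*b^3 - 17.2609*b^2 - 6.7598*b - 0.1576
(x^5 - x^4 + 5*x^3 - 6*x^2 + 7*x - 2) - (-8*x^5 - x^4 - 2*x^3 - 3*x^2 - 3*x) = 9*x^5 + 7*x^3 - 3*x^2 + 10*x - 2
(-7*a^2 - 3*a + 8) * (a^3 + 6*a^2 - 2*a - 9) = -7*a^5 - 45*a^4 + 4*a^3 + 117*a^2 + 11*a - 72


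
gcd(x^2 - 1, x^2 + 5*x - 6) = x - 1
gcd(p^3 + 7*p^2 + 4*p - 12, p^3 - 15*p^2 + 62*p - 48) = p - 1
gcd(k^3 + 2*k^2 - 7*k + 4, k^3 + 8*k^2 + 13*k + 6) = 1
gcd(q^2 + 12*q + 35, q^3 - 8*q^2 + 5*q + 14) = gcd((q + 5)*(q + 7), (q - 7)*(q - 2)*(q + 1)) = 1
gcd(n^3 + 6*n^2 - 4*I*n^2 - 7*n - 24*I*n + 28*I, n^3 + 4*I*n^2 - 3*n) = 1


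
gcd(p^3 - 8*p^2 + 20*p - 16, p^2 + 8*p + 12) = 1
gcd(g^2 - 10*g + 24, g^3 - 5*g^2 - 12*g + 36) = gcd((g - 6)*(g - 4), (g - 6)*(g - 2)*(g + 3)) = g - 6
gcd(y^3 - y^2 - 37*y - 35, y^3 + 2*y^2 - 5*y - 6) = y + 1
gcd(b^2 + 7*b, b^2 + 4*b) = b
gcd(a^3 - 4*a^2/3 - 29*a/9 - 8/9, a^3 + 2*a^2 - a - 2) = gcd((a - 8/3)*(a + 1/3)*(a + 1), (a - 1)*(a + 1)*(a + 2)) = a + 1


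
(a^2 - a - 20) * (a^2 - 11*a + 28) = a^4 - 12*a^3 + 19*a^2 + 192*a - 560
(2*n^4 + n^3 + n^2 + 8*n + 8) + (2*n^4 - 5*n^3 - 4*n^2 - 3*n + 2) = 4*n^4 - 4*n^3 - 3*n^2 + 5*n + 10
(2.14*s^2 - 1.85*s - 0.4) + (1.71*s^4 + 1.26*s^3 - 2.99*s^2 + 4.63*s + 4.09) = 1.71*s^4 + 1.26*s^3 - 0.85*s^2 + 2.78*s + 3.69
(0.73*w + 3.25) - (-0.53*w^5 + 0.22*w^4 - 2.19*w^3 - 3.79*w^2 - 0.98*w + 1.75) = 0.53*w^5 - 0.22*w^4 + 2.19*w^3 + 3.79*w^2 + 1.71*w + 1.5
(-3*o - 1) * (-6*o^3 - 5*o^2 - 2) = 18*o^4 + 21*o^3 + 5*o^2 + 6*o + 2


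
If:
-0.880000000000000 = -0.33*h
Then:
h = 2.67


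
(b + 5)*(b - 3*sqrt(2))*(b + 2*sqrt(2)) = b^3 - sqrt(2)*b^2 + 5*b^2 - 12*b - 5*sqrt(2)*b - 60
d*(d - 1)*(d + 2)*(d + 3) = d^4 + 4*d^3 + d^2 - 6*d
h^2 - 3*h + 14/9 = (h - 7/3)*(h - 2/3)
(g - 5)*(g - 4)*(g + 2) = g^3 - 7*g^2 + 2*g + 40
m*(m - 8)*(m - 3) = m^3 - 11*m^2 + 24*m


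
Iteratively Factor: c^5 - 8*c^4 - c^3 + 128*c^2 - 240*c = (c)*(c^4 - 8*c^3 - c^2 + 128*c - 240) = c*(c + 4)*(c^3 - 12*c^2 + 47*c - 60) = c*(c - 5)*(c + 4)*(c^2 - 7*c + 12) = c*(c - 5)*(c - 4)*(c + 4)*(c - 3)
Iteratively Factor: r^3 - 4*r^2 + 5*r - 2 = (r - 1)*(r^2 - 3*r + 2) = (r - 2)*(r - 1)*(r - 1)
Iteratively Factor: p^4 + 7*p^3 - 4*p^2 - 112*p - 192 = (p + 4)*(p^3 + 3*p^2 - 16*p - 48) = (p - 4)*(p + 4)*(p^2 + 7*p + 12) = (p - 4)*(p + 4)^2*(p + 3)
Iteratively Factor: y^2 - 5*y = (y - 5)*(y)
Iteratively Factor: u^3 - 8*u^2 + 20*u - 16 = (u - 4)*(u^2 - 4*u + 4) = (u - 4)*(u - 2)*(u - 2)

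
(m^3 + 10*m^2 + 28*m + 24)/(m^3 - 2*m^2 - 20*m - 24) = (m + 6)/(m - 6)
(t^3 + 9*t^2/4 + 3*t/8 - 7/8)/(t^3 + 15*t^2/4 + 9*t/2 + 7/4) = (t - 1/2)/(t + 1)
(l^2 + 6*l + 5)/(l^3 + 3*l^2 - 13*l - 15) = 1/(l - 3)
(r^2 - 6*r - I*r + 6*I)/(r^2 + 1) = (r - 6)/(r + I)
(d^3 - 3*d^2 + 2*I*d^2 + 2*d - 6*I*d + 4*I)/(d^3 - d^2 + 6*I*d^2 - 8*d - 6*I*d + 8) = (d - 2)/(d + 4*I)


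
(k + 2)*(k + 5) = k^2 + 7*k + 10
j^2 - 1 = (j - 1)*(j + 1)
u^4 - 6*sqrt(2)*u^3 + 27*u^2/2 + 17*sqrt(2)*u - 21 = (u - 7*sqrt(2)/2)*(u - 3*sqrt(2))*(u - sqrt(2)/2)*(u + sqrt(2))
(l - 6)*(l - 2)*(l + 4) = l^3 - 4*l^2 - 20*l + 48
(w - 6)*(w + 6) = w^2 - 36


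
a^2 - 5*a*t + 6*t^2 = (a - 3*t)*(a - 2*t)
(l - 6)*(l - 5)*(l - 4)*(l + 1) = l^4 - 14*l^3 + 59*l^2 - 46*l - 120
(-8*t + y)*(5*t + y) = -40*t^2 - 3*t*y + y^2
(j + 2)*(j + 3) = j^2 + 5*j + 6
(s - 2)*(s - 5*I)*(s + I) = s^3 - 2*s^2 - 4*I*s^2 + 5*s + 8*I*s - 10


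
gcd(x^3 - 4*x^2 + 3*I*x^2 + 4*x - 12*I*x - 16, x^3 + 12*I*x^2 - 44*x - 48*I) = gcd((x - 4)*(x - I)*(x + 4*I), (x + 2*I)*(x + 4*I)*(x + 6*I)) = x + 4*I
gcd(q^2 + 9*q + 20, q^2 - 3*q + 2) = 1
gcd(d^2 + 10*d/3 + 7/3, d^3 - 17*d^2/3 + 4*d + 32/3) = d + 1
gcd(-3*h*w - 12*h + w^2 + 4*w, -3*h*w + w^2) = -3*h + w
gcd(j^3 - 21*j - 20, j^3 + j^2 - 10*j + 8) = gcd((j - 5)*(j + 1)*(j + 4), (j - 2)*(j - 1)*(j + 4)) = j + 4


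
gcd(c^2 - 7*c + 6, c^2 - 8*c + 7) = c - 1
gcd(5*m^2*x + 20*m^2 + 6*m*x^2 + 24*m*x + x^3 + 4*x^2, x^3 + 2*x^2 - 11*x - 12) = x + 4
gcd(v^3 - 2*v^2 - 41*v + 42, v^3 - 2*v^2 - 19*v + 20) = v - 1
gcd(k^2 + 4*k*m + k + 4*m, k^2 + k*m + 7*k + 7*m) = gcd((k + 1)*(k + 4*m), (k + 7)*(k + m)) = 1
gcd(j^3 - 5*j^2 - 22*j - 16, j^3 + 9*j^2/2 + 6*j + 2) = j + 2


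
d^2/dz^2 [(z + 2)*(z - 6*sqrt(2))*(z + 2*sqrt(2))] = 6*z - 8*sqrt(2) + 4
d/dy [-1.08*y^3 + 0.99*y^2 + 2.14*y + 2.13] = -3.24*y^2 + 1.98*y + 2.14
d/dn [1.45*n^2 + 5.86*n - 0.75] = 2.9*n + 5.86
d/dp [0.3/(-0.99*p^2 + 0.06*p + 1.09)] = (0.594*p - 0.018)/(-0.99*p^2 + 0.06*p + 1.09)^2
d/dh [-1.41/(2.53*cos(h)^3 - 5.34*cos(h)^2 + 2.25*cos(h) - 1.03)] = (-10.7019*cos(h)^2 + 15.0588*cos(h) - 3.1725)*sin(h)/(2.53*cos(h)^3 - 5.34*cos(h)^2 + 2.25*cos(h) - 1.03)^2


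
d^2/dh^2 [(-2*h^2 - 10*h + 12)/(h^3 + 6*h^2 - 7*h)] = 4*(-h^3 - 18*h^2 - 126*h - 294)/(h^3*(h^3 + 21*h^2 + 147*h + 343))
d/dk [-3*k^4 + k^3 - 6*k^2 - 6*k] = -12*k^3 + 3*k^2 - 12*k - 6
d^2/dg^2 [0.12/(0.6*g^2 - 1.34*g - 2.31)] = (0.0864*g^2 - 0.19296*g - 0.12*(1.2*g - 1.34)*(2.4*g - 2.68) - 0.33264)/(-0.6*g^2 + 1.34*g + 2.31)^3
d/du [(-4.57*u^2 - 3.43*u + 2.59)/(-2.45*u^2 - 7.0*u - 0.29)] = (23.5865*u^2 + 15.3416*u + 19.1247)/(6.0025*u^4 + 34.3*u^3 + 50.421*u^2 + 4.06*u + 0.0841)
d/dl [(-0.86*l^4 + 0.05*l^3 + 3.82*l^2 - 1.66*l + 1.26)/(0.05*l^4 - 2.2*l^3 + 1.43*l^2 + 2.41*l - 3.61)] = (1.8895*l^6 - 2.8416*l^5 + 2.5067*l^4 + 5.1034*l^3 + 19.3545*l^2 - 31.184*l + 2.956)/(0.0025*l^8 - 0.22*l^7 + 4.983*l^6 - 6.051*l^5 - 8.9201*l^4 + 22.7766*l^3 - 4.5165*l^2 - 17.4002*l + 13.0321)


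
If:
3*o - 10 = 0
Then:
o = 10/3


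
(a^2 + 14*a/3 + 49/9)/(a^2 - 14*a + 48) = (9*a^2 + 42*a + 49)/(9*(a^2 - 14*a + 48))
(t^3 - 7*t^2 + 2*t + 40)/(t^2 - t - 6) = (t^2 - 9*t + 20)/(t - 3)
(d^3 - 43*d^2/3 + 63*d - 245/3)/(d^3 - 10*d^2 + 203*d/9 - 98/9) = 3*(d - 5)/(3*d - 2)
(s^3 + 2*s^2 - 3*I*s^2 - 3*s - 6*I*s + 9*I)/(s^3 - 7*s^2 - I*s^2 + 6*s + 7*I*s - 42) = (s^2 + 2*s - 3)/(s^2 + s*(-7 + 2*I) - 14*I)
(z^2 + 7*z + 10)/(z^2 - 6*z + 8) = (z^2 + 7*z + 10)/(z^2 - 6*z + 8)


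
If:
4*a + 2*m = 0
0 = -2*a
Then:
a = 0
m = 0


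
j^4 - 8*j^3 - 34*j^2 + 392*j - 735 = (j - 7)*(j - 5)*(j - 3)*(j + 7)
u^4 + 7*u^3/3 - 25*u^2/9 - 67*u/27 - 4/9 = (u - 4/3)*(u + 1/3)^2*(u + 3)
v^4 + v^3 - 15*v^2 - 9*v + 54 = (v - 3)*(v - 2)*(v + 3)^2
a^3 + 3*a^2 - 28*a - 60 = (a - 5)*(a + 2)*(a + 6)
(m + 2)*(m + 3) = m^2 + 5*m + 6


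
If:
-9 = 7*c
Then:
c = -9/7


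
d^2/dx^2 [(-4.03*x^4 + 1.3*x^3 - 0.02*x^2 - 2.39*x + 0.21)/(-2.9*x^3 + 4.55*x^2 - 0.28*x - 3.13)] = (-1.13686837721616e-13*x^8 + 2.27373675443232e-13*x^7 + 126.346829999999*x^6 - 123.35418*x^5 - 411.369498*x^4 + 156.199722*x^3 + 181.214514*x^2 + 140.84955*x - 9.811674)/(24.389*x^9 - 114.7965*x^8 + 187.17615*x^7 - 37.394075*x^6 - 229.72992*x^5 + 208.575675*x^4 + 61.329262*x^3 - 132.991509*x^2 + 8.229396*x + 30.664297)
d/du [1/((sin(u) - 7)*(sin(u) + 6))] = (-sin(2*u) + cos(u))/((sin(u) - 7)^2*(sin(u) + 6)^2)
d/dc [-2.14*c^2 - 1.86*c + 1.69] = -4.28*c - 1.86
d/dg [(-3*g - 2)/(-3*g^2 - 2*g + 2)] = (-9*g^2 - 12*g - 10)/(9*g^4 + 12*g^3 - 8*g^2 - 8*g + 4)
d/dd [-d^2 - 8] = -2*d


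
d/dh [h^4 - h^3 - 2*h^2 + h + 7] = 4*h^3 - 3*h^2 - 4*h + 1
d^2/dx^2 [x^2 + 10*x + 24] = 2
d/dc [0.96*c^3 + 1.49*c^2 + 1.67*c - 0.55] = 2.88*c^2 + 2.98*c + 1.67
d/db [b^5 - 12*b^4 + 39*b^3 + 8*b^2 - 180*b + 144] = 5*b^4 - 48*b^3 + 117*b^2 + 16*b - 180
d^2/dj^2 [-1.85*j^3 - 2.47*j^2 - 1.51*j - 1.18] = -11.1*j - 4.94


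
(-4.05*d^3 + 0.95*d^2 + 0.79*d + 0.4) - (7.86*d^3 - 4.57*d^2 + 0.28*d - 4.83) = -11.91*d^3 + 5.52*d^2 + 0.51*d + 5.23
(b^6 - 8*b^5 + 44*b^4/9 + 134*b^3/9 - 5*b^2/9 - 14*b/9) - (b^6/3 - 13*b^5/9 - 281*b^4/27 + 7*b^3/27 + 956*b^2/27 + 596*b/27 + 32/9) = 2*b^6/3 - 59*b^5/9 + 413*b^4/27 + 395*b^3/27 - 971*b^2/27 - 638*b/27 - 32/9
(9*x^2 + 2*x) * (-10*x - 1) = -90*x^3 - 29*x^2 - 2*x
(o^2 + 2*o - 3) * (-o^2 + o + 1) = -o^4 - o^3 + 6*o^2 - o - 3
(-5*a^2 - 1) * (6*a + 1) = -30*a^3 - 5*a^2 - 6*a - 1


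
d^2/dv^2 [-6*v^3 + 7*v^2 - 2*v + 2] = 14 - 36*v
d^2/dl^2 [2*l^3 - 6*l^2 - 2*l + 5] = 12*l - 12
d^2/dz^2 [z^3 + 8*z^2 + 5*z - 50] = 6*z + 16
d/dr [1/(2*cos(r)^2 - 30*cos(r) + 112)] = (2*cos(r) - 15)*sin(r)/(2*(cos(r)^2 - 15*cos(r) + 56)^2)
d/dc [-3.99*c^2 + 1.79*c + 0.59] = 1.79 - 7.98*c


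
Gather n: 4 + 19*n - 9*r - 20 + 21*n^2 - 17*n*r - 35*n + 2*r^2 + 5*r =21*n^2 + n*(-17*r - 16) + 2*r^2 - 4*r - 16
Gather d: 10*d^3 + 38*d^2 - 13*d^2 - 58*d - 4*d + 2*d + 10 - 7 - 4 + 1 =10*d^3 + 25*d^2 - 60*d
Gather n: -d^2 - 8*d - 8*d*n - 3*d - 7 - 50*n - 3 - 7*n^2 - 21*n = -d^2 - 11*d - 7*n^2 + n*(-8*d - 71) - 10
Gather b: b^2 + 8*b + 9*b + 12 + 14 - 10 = b^2 + 17*b + 16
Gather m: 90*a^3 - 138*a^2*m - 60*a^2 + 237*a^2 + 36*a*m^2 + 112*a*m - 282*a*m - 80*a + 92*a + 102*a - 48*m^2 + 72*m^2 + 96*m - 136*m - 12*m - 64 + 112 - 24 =90*a^3 + 177*a^2 + 114*a + m^2*(36*a + 24) + m*(-138*a^2 - 170*a - 52) + 24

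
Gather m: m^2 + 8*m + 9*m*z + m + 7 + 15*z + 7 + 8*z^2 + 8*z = m^2 + m*(9*z + 9) + 8*z^2 + 23*z + 14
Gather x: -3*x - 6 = -3*x - 6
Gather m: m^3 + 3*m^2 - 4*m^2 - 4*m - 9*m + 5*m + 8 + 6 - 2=m^3 - m^2 - 8*m + 12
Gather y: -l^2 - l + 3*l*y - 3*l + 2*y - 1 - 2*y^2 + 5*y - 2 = -l^2 - 4*l - 2*y^2 + y*(3*l + 7) - 3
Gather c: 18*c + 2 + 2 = 18*c + 4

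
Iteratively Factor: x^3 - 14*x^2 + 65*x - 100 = (x - 4)*(x^2 - 10*x + 25) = (x - 5)*(x - 4)*(x - 5)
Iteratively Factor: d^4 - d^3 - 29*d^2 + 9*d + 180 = (d + 4)*(d^3 - 5*d^2 - 9*d + 45) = (d + 3)*(d + 4)*(d^2 - 8*d + 15) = (d - 3)*(d + 3)*(d + 4)*(d - 5)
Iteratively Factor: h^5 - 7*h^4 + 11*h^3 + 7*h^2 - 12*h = (h)*(h^4 - 7*h^3 + 11*h^2 + 7*h - 12) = h*(h - 3)*(h^3 - 4*h^2 - h + 4) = h*(h - 4)*(h - 3)*(h^2 - 1) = h*(h - 4)*(h - 3)*(h + 1)*(h - 1)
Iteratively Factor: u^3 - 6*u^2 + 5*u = (u - 5)*(u^2 - u) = u*(u - 5)*(u - 1)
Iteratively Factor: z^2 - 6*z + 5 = (z - 5)*(z - 1)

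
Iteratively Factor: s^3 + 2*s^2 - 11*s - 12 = (s + 1)*(s^2 + s - 12) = (s - 3)*(s + 1)*(s + 4)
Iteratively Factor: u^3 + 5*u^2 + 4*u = (u + 1)*(u^2 + 4*u) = u*(u + 1)*(u + 4)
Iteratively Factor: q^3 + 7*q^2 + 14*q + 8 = (q + 1)*(q^2 + 6*q + 8) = (q + 1)*(q + 4)*(q + 2)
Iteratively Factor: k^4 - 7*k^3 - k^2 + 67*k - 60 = (k + 3)*(k^3 - 10*k^2 + 29*k - 20) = (k - 5)*(k + 3)*(k^2 - 5*k + 4) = (k - 5)*(k - 4)*(k + 3)*(k - 1)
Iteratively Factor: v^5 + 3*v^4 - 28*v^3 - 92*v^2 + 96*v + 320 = (v - 2)*(v^4 + 5*v^3 - 18*v^2 - 128*v - 160) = (v - 2)*(v + 2)*(v^3 + 3*v^2 - 24*v - 80) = (v - 5)*(v - 2)*(v + 2)*(v^2 + 8*v + 16) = (v - 5)*(v - 2)*(v + 2)*(v + 4)*(v + 4)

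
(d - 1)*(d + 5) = d^2 + 4*d - 5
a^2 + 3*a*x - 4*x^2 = (a - x)*(a + 4*x)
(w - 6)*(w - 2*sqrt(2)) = w^2 - 6*w - 2*sqrt(2)*w + 12*sqrt(2)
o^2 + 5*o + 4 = (o + 1)*(o + 4)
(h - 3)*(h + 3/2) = h^2 - 3*h/2 - 9/2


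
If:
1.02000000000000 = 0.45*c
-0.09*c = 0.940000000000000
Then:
No Solution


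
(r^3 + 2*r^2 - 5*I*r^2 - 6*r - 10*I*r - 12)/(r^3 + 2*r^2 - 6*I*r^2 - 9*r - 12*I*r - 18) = (r - 2*I)/(r - 3*I)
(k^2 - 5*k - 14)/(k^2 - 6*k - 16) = (k - 7)/(k - 8)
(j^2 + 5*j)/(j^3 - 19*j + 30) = j/(j^2 - 5*j + 6)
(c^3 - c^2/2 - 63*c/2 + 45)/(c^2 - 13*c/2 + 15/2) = c + 6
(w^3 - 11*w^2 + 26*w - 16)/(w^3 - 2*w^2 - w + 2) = (w - 8)/(w + 1)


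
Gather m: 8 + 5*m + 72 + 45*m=50*m + 80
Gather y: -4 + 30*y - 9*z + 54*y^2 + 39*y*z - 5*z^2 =54*y^2 + y*(39*z + 30) - 5*z^2 - 9*z - 4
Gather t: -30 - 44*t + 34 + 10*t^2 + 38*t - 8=10*t^2 - 6*t - 4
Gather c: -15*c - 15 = -15*c - 15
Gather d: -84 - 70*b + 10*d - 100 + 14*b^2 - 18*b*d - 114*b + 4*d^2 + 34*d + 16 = 14*b^2 - 184*b + 4*d^2 + d*(44 - 18*b) - 168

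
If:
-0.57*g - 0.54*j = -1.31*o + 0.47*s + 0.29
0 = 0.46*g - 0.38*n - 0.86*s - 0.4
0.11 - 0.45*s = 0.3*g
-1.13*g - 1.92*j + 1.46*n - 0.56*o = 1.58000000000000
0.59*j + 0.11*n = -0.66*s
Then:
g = 1.87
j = 0.47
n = 3.49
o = 0.87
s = -1.00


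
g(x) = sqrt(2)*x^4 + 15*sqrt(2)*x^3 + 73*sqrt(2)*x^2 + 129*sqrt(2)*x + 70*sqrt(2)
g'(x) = 4*sqrt(2)*x^3 + 45*sqrt(2)*x^2 + 146*sqrt(2)*x + 129*sqrt(2)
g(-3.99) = 25.58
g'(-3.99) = 12.42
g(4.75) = 6288.24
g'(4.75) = 3205.32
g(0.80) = 322.45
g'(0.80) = 391.24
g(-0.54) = 27.36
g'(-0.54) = 88.60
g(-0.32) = 50.51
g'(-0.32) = 122.69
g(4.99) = 7092.57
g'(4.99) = 3500.25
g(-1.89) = -2.20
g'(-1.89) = -18.67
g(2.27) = 1330.78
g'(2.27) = 1045.23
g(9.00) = 34846.22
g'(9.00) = 11319.37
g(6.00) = 11325.02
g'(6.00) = 4934.19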